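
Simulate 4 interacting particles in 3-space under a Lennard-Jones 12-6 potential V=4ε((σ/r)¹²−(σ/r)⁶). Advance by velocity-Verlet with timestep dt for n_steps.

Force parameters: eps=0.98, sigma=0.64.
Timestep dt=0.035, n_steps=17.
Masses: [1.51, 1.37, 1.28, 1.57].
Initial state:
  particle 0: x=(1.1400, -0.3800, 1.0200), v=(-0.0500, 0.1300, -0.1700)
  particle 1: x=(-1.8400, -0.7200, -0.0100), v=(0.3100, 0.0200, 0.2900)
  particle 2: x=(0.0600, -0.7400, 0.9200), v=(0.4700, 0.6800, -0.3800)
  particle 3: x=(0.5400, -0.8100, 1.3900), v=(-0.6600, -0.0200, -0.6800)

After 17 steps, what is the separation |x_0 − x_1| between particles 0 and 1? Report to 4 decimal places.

step 0: x0=(1.1400, -0.3800, 1.0200) x1=(-1.8400, -0.7200, -0.0100) x2=(0.0600, -0.7400, 0.9200) x3=(0.5400, -0.8100, 1.3900)
step 1: x0=(1.1370, -0.3763, 1.0147) x1=(-1.8291, -0.7193, 0.0002) x2=(0.0729, -0.7156, 0.9030) x3=(0.5210, -0.8104, 1.3687)
step 2: x0=(1.1314, -0.3741, 1.0105) x1=(-1.8183, -0.7186, 0.0103) x2=(0.0703, -0.6875, 0.8693) x3=(0.5171, -0.8123, 1.3598)
step 3: x0=(1.1232, -0.3736, 1.0073) x1=(-1.8074, -0.7179, 0.0205) x2=(0.0611, -0.6572, 0.8278) x3=(0.5211, -0.8143, 1.3563)
step 4: x0=(1.1124, -0.3748, 1.0054) x1=(-1.7965, -0.7172, 0.0306) x2=(0.0525, -0.6268, 0.7863) x3=(0.5271, -0.8149, 1.3516)
step 5: x0=(1.0989, -0.3777, 1.0045) x1=(-1.7856, -0.7165, 0.0408) x2=(0.0465, -0.5970, 0.7473) x3=(0.5336, -0.8134, 1.3439)
step 6: x0=(1.0827, -0.3824, 1.0048) x1=(-1.7747, -0.7158, 0.0510) x2=(0.0432, -0.5680, 0.7110) x3=(0.5403, -0.8095, 1.3328)
step 7: x0=(1.0641, -0.3887, 1.0060) x1=(-1.7638, -0.7151, 0.0612) x2=(0.0427, -0.5398, 0.6774) x3=(0.5473, -0.8033, 1.3186)
step 8: x0=(1.0438, -0.3957, 1.0076) x1=(-1.7529, -0.7144, 0.0714) x2=(0.0446, -0.5124, 0.6462) x3=(0.5538, -0.7958, 1.3020)
step 9: x0=(1.0251, -0.4011, 1.0077) x1=(-1.7419, -0.7137, 0.0815) x2=(0.0489, -0.4858, 0.6174) x3=(0.5568, -0.7892, 1.2851)
step 10: x0=(1.0139, -0.3997, 1.0025) x1=(-1.7309, -0.7130, 0.0917) x2=(0.0555, -0.4599, 0.5908) x3=(0.5507, -0.7886, 1.2714)
step 11: x0=(1.0124, -0.3895, 0.9909) x1=(-1.7199, -0.7123, 0.1019) x2=(0.0643, -0.4349, 0.5663) x3=(0.5335, -0.7958, 1.2621)
step 12: x0=(1.0145, -0.3755, 0.9764) x1=(-1.7089, -0.7116, 0.1122) x2=(0.0752, -0.4107, 0.5440) x3=(0.5111, -0.8058, 1.2538)
step 13: x0=(1.0159, -0.3616, 0.9614) x1=(-1.6979, -0.7108, 0.1224) x2=(0.0880, -0.3874, 0.5237) x3=(0.4878, -0.8152, 1.2443)
step 14: x0=(1.0147, -0.3491, 0.9470) x1=(-1.6868, -0.7101, 0.1326) x2=(0.1027, -0.3650, 0.5055) x3=(0.4653, -0.8224, 1.2326)
step 15: x0=(1.0106, -0.3384, 0.9332) x1=(-1.6757, -0.7094, 0.1428) x2=(0.1193, -0.3435, 0.4895) x3=(0.4442, -0.8272, 1.2186)
step 16: x0=(1.0033, -0.3294, 0.9198) x1=(-1.6646, -0.7087, 0.1531) x2=(0.1378, -0.3231, 0.4755) x3=(0.4245, -0.8293, 1.2023)
step 17: x0=(0.9928, -0.3223, 0.9069) x1=(-1.6535, -0.7079, 0.1633) x2=(0.1583, -0.3038, 0.4639) x3=(0.4063, -0.8289, 1.1837)

2.7757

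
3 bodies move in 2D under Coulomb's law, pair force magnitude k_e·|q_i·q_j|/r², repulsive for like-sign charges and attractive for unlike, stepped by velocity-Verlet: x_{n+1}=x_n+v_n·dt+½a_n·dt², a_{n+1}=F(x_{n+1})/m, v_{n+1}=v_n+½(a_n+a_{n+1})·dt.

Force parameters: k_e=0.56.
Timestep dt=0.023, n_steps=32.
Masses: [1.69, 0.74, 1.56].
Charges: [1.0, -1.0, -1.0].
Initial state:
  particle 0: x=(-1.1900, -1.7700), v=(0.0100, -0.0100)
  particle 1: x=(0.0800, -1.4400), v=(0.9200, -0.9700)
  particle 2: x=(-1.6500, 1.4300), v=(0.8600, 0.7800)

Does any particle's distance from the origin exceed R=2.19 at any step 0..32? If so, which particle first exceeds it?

yes, particle 2

step 0: x0=(-1.1900, -1.7700) x1=(0.0800, -1.4400) x2=(-1.6500, 1.4300)
step 1: x0=(-1.1897, -1.7702) x1=(0.1011, -1.4624) x2=(-1.6302, 1.4479)
step 2: x0=(-1.1893, -1.7704) x1=(0.1219, -1.4848) x2=(-1.6105, 1.4659)
step 3: x0=(-1.1889, -1.7705) x1=(0.1426, -1.5073) x2=(-1.5907, 1.4838)
step 4: x0=(-1.1883, -1.7706) x1=(0.1630, -1.5299) x2=(-1.5709, 1.5017)
step 5: x0=(-1.1877, -1.7707) x1=(0.1833, -1.5525) x2=(-1.5512, 1.5197)
step 6: x0=(-1.1869, -1.7707) x1=(0.2034, -1.5753) x2=(-1.5314, 1.5376)
step 7: x0=(-1.1861, -1.7707) x1=(0.2232, -1.5980) x2=(-1.5117, 1.5555)
step 8: x0=(-1.1852, -1.7707) x1=(0.2430, -1.6208) x2=(-1.4919, 1.5734)
step 9: x0=(-1.1842, -1.7707) x1=(0.2625, -1.6437) x2=(-1.4722, 1.5913)
step 10: x0=(-1.1832, -1.7706) x1=(0.2818, -1.6666) x2=(-1.4525, 1.6092)
step 11: x0=(-1.1820, -1.7705) x1=(0.3010, -1.6896) x2=(-1.4328, 1.6271)
step 12: x0=(-1.1808, -1.7704) x1=(0.3200, -1.7125) x2=(-1.4131, 1.6450)
step 13: x0=(-1.1795, -1.7703) x1=(0.3389, -1.7356) x2=(-1.3933, 1.6629)
step 14: x0=(-1.1781, -1.7701) x1=(0.3576, -1.7586) x2=(-1.3736, 1.6808)
step 15: x0=(-1.1766, -1.7700) x1=(0.3761, -1.7817) x2=(-1.3539, 1.6987)
step 16: x0=(-1.1751, -1.7698) x1=(0.3945, -1.8048) x2=(-1.3342, 1.7165)
step 17: x0=(-1.1735, -1.7696) x1=(0.4127, -1.8279) x2=(-1.3145, 1.7344)
step 18: x0=(-1.1719, -1.7694) x1=(0.4308, -1.8510) x2=(-1.2949, 1.7523)
step 19: x0=(-1.1701, -1.7692) x1=(0.4487, -1.8741) x2=(-1.2752, 1.7701)
step 20: x0=(-1.1683, -1.7690) x1=(0.4665, -1.8973) x2=(-1.2555, 1.7880)
step 21: x0=(-1.1665, -1.7688) x1=(0.4842, -1.9205) x2=(-1.2358, 1.8059)
step 22: x0=(-1.1645, -1.7685) x1=(0.5017, -1.9436) x2=(-1.2162, 1.8237)
step 23: x0=(-1.1625, -1.7683) x1=(0.5191, -1.9668) x2=(-1.1965, 1.8415)
step 24: x0=(-1.1605, -1.7681) x1=(0.5363, -1.9900) x2=(-1.1768, 1.8594)
step 25: x0=(-1.1584, -1.7678) x1=(0.5535, -2.0132) x2=(-1.1572, 1.8772)
step 26: x0=(-1.1562, -1.7676) x1=(0.5705, -2.0364) x2=(-1.1375, 1.8951)
step 27: x0=(-1.1540, -1.7673) x1=(0.5874, -2.0596) x2=(-1.1179, 1.9129)
step 28: x0=(-1.1517, -1.7670) x1=(0.6041, -2.0827) x2=(-1.0982, 1.9307)
step 29: x0=(-1.1494, -1.7668) x1=(0.6208, -2.1059) x2=(-1.0786, 1.9485)
step 30: x0=(-1.1470, -1.7665) x1=(0.6373, -2.1291) x2=(-1.0590, 1.9663)
step 31: x0=(-1.1446, -1.7662) x1=(0.6537, -2.1523) x2=(-1.0393, 1.9841)
step 32: x0=(-1.1421, -1.7660) x1=(0.6701, -2.1754) x2=(-1.0197, 2.0019)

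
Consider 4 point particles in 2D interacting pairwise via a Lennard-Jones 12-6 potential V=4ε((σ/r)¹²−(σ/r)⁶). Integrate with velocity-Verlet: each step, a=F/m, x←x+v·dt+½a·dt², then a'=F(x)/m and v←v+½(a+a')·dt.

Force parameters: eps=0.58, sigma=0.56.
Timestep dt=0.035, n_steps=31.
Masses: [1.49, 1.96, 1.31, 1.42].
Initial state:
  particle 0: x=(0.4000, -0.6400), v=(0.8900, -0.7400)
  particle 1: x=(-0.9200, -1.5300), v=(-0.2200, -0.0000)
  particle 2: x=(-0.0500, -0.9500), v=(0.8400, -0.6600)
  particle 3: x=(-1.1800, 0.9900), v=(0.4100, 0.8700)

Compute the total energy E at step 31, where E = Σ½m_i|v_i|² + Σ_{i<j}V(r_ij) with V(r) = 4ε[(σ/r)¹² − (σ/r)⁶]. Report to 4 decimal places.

step 0: x0=(0.4000, -0.6400) x1=(-0.9200, -1.5300) x2=(-0.0500, -0.9500) x3=(-1.1800, 0.9900)
step 1: x0=(0.4443, -0.6568) x1=(-0.9276, -1.5299) x2=(-0.0357, -0.9835) x3=(-1.1656, 1.0204)
step 2: x0=(0.4966, -0.6682) x1=(-0.9351, -1.5298) x2=(-0.0307, -1.0233) x3=(-1.1513, 1.0509)
step 3: x0=(0.5484, -0.6799) x1=(-0.9423, -1.5295) x2=(-0.0255, -1.0629) x3=(-1.1369, 1.0813)
step 4: x0=(0.5986, -0.6928) x1=(-0.9494, -1.5292) x2=(-0.0186, -1.1014) x3=(-1.1226, 1.1118)
step 5: x0=(0.6472, -0.7066) x1=(-0.9563, -1.5287) x2=(-0.0103, -1.1389) x3=(-1.1082, 1.1422)
step 6: x0=(0.6946, -0.7212) x1=(-0.9630, -1.5282) x2=(-0.0010, -1.1756) x3=(-1.0939, 1.1727)
step 7: x0=(0.7412, -0.7364) x1=(-0.9695, -1.5276) x2=(0.0090, -1.2118) x3=(-1.0795, 1.2031)
step 8: x0=(0.7871, -0.7520) x1=(-0.9757, -1.5269) x2=(0.0195, -1.2476) x3=(-1.0652, 1.2335)
step 9: x0=(0.8325, -0.7680) x1=(-0.9818, -1.5262) x2=(0.0303, -1.2831) x3=(-1.0508, 1.2640)
step 10: x0=(0.8775, -0.7842) x1=(-0.9877, -1.5254) x2=(0.0412, -1.3184) x3=(-1.0365, 1.2944)
step 11: x0=(0.9222, -0.8005) x1=(-0.9934, -1.5246) x2=(0.0522, -1.3536) x3=(-1.0221, 1.3249)
step 12: x0=(0.9667, -0.8170) x1=(-0.9989, -1.5237) x2=(0.0631, -1.3886) x3=(-1.0077, 1.3553)
step 13: x0=(1.0110, -0.8337) x1=(-1.0043, -1.5229) x2=(0.0741, -1.4235) x3=(-0.9934, 1.3857)
step 14: x0=(1.0552, -0.8504) x1=(-1.0095, -1.5220) x2=(0.0850, -1.4583) x3=(-0.9790, 1.4162)
step 15: x0=(1.0992, -0.8672) x1=(-1.0146, -1.5211) x2=(0.0958, -1.4931) x3=(-0.9647, 1.4466)
step 16: x0=(1.1432, -0.8840) x1=(-1.0196, -1.5202) x2=(0.1065, -1.5278) x3=(-0.9503, 1.4770)
step 17: x0=(1.1871, -0.9009) x1=(-1.0244, -1.5193) x2=(0.1171, -1.5625) x3=(-0.9359, 1.5075)
step 18: x0=(1.2309, -0.9179) x1=(-1.0292, -1.5184) x2=(0.1277, -1.5971) x3=(-0.9216, 1.5379)
step 19: x0=(1.2747, -0.9348) x1=(-1.0338, -1.5176) x2=(0.1382, -1.6316) x3=(-0.9072, 1.5683)
step 20: x0=(1.3184, -0.9518) x1=(-1.0384, -1.5167) x2=(0.1486, -1.6661) x3=(-0.8929, 1.5988)
step 21: x0=(1.3621, -0.9688) x1=(-1.0429, -1.5158) x2=(0.1589, -1.7006) x3=(-0.8785, 1.6292)
step 22: x0=(1.4058, -0.9858) x1=(-1.0473, -1.5150) x2=(0.1691, -1.7351) x3=(-0.8642, 1.6596)
step 23: x0=(1.4494, -1.0029) x1=(-1.0517, -1.5141) x2=(0.1793, -1.7695) x3=(-0.8498, 1.6900)
step 24: x0=(1.4931, -1.0199) x1=(-1.0560, -1.5133) x2=(0.1894, -1.8039) x3=(-0.8354, 1.7205)
step 25: x0=(1.5367, -1.0370) x1=(-1.0602, -1.5125) x2=(0.1995, -1.8383) x3=(-0.8211, 1.7509)
step 26: x0=(1.5803, -1.0541) x1=(-1.0645, -1.5117) x2=(0.2096, -1.8726) x3=(-0.8067, 1.7813)
step 27: x0=(1.6239, -1.0711) x1=(-1.0687, -1.5109) x2=(0.2196, -1.9069) x3=(-0.7924, 1.8118)
step 28: x0=(1.6674, -1.0882) x1=(-1.0728, -1.5101) x2=(0.2295, -1.9412) x3=(-0.7780, 1.8422)
step 29: x0=(1.7110, -1.1053) x1=(-1.0770, -1.5093) x2=(0.2394, -1.9755) x3=(-0.7636, 1.8726)
step 30: x0=(1.7546, -1.1224) x1=(-1.0811, -1.5085) x2=(0.2493, -2.0097) x3=(-0.7493, 1.9031)
step 31: x0=(1.7981, -1.1395) x1=(-1.0851, -1.5078) x2=(0.2592, -2.0440) x3=(-0.7349, 1.9335)
step 0 velocities: v0=(0.8900, -0.7400) v1=(-0.2200, -0.0000) v2=(0.8400, -0.6600) v3=(0.4100, 0.8700)
step 0: KE=2.4497, PE=0.3665, E=2.8162
step 31 velocities: v0=(1.2443, -0.4884) v1=(-0.1165, 0.0218) v2=(0.2818, -0.9781) v3=(0.4103, 0.8694)
step 31: KE=2.6799, PE=-0.0102, E=2.6697

2.6697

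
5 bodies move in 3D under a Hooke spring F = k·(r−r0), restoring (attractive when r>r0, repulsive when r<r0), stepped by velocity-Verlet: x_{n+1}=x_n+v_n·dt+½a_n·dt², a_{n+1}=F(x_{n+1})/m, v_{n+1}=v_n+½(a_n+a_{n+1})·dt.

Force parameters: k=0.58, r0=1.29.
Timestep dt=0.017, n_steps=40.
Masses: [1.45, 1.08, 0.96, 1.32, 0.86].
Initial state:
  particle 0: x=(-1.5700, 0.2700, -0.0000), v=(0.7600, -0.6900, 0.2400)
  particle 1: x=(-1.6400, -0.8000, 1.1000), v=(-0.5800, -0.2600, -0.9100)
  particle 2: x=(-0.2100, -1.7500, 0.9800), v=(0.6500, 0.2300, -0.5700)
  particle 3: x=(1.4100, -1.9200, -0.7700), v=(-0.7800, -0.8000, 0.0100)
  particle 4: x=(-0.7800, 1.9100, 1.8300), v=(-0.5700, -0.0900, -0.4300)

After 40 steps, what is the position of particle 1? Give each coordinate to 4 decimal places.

(-1.7005, -0.9224, 0.4033)

step 0: x0=(-1.5700, 0.2700, -0.0000) x1=(-1.6400, -0.8000, 1.1000) x2=(-0.2100, -1.7500, 0.9800) x3=(1.4100, -1.9200, -0.7700) x4=(-0.7800, 1.9100, 1.8300)
step 1: x0=(-1.5569, 0.2582, 0.0041) x1=(-1.6496, -0.8044, 1.0845) x2=(-0.1990, -1.7458, 0.9702) x3=(1.3963, -1.9333, -0.7695) x4=(-0.7896, 1.9077, 1.8223)
step 2: x0=(-1.5435, 0.2461, 0.0084) x1=(-1.6588, -0.8086, 1.0687) x2=(-0.1881, -1.7409, 0.9604) x3=(1.3819, -1.9459, -0.7685) x4=(-0.7989, 1.9040, 1.8139)
step 3: x0=(-1.5297, 0.2339, 0.0128) x1=(-1.6676, -0.8128, 1.0529) x2=(-0.1774, -1.7355, 0.9504) x3=(1.3666, -1.9579, -0.7669) x4=(-0.8081, 1.8987, 1.8047)
step 4: x0=(-1.5156, 0.2214, 0.0173) x1=(-1.6759, -0.8168, 1.0369) x2=(-0.1668, -1.7294, 0.9403) x3=(1.3506, -1.9692, -0.7648) x4=(-0.8169, 1.8920, 1.7948)
step 5: x0=(-1.5011, 0.2088, 0.0219) x1=(-1.6837, -0.8208, 1.0208) x2=(-0.1564, -1.7227, 0.9301) x3=(1.3338, -1.9798, -0.7621) x4=(-0.8256, 1.8838, 1.7842)
step 6: x0=(-1.4863, 0.1960, 0.0266) x1=(-1.6911, -0.8246, 1.0045) x2=(-0.1461, -1.7154, 0.9198) x3=(1.3162, -1.9898, -0.7589) x4=(-0.8340, 1.8741, 1.7728)
step 7: x0=(-1.4713, 0.1829, 0.0314) x1=(-1.6981, -0.8284, 0.9881) x2=(-0.1359, -1.7075, 0.9094) x3=(1.2978, -1.9992, -0.7551) x4=(-0.8422, 1.8629, 1.7607)
step 8: x0=(-1.4558, 0.1697, 0.0363) x1=(-1.7046, -0.8320, 0.9716) x2=(-0.1260, -1.6990, 0.8989) x3=(1.2787, -2.0079, -0.7508) x4=(-0.8501, 1.8503, 1.7479)
step 9: x0=(-1.4401, 0.1564, 0.0413) x1=(-1.7107, -0.8356, 0.9549) x2=(-0.1162, -1.6899, 0.8883) x3=(1.2589, -2.0159, -0.7460) x4=(-0.8577, 1.8362, 1.7343)
step 10: x0=(-1.4241, 0.1428, 0.0464) x1=(-1.7163, -0.8391, 0.9382) x2=(-0.1065, -1.6803, 0.8776) x3=(1.2383, -2.0233, -0.7406) x4=(-0.8651, 1.8206, 1.7201)
step 11: x0=(-1.4078, 0.1291, 0.0515) x1=(-1.7215, -0.8425, 0.9213) x2=(-0.0971, -1.6701, 0.8668) x3=(1.2170, -2.0300, -0.7347) x4=(-0.8723, 1.8036, 1.7051)
step 12: x0=(-1.3912, 0.1152, 0.0568) x1=(-1.7262, -0.8458, 0.9043) x2=(-0.0878, -1.6594, 0.8560) x3=(1.1950, -2.0361, -0.7283) x4=(-0.8792, 1.7852, 1.6895)
step 13: x0=(-1.3744, 0.1011, 0.0621) x1=(-1.7305, -0.8491, 0.8873) x2=(-0.0788, -1.6481, 0.8451) x3=(1.1723, -2.0415, -0.7215) x4=(-0.8858, 1.7653, 1.6731)
step 14: x0=(-1.3572, 0.0869, 0.0675) x1=(-1.7344, -0.8523, 0.8701) x2=(-0.0699, -1.6363, 0.8341) x3=(1.1489, -2.0463, -0.7141) x4=(-0.8922, 1.7441, 1.6561)
step 15: x0=(-1.3398, 0.0726, 0.0729) x1=(-1.7379, -0.8554, 0.8528) x2=(-0.0612, -1.6239, 0.8231) x3=(1.1249, -2.0505, -0.7063) x4=(-0.8983, 1.7215, 1.6385)
step 16: x0=(-1.3221, 0.0580, 0.0785) x1=(-1.7409, -0.8585, 0.8355) x2=(-0.0528, -1.6110, 0.8120) x3=(1.1001, -2.0540, -0.6979) x4=(-0.9041, 1.6974, 1.6201)
step 17: x0=(-1.3042, 0.0434, 0.0840) x1=(-1.7435, -0.8615, 0.8181) x2=(-0.0445, -1.5977, 0.8009) x3=(1.0748, -2.0569, -0.6892) x4=(-0.9097, 1.6721, 1.6012)
step 18: x0=(-1.2860, 0.0286, 0.0897) x1=(-1.7456, -0.8644, 0.8006) x2=(-0.0365, -1.5838, 0.7897) x3=(1.0488, -2.0592, -0.6799) x4=(-0.9150, 1.6454, 1.5816)
step 19: x0=(-1.2676, 0.0137, 0.0953) x1=(-1.7474, -0.8673, 0.7830) x2=(-0.0286, -1.5695, 0.7785) x3=(1.0221, -2.0608, -0.6702) x4=(-0.9200, 1.6174, 1.5613)
step 20: x0=(-1.2489, -0.0014, 0.1010) x1=(-1.7487, -0.8701, 0.7654) x2=(-0.0210, -1.5547, 0.7672) x3=(0.9949, -2.0619, -0.6601) x4=(-0.9247, 1.5881, 1.5405)
step 21: x0=(-1.2301, -0.0166, 0.1068) x1=(-1.7497, -0.8729, 0.7477) x2=(-0.0136, -1.5394, 0.7559) x3=(0.9670, -2.0623, -0.6496) x4=(-0.9292, 1.5575, 1.5191)
step 22: x0=(-1.2110, -0.0319, 0.1126) x1=(-1.7502, -0.8757, 0.7299) x2=(-0.0064, -1.5238, 0.7446) x3=(0.9386, -2.0622, -0.6386) x4=(-0.9334, 1.5257, 1.4971)
step 23: x0=(-1.1916, -0.0474, 0.1184) x1=(-1.7504, -0.8784, 0.7121) x2=(0.0005, -1.5076, 0.7332) x3=(0.9096, -2.0615, -0.6273) x4=(-0.9374, 1.4927, 1.4745)
step 24: x0=(-1.1721, -0.0629, 0.1243) x1=(-1.7501, -0.8811, 0.6942) x2=(0.0072, -1.4911, 0.7218) x3=(0.8801, -2.0602, -0.6156) x4=(-0.9411, 1.4585, 1.4513)
step 25: x0=(-1.1524, -0.0786, 0.1301) x1=(-1.7495, -0.8838, 0.6763) x2=(0.0138, -1.4742, 0.7104) x3=(0.8500, -2.0583, -0.6034) x4=(-0.9445, 1.4231, 1.4277)
step 26: x0=(-1.1325, -0.0943, 0.1360) x1=(-1.7485, -0.8864, 0.6583) x2=(0.0200, -1.4569, 0.6990) x3=(0.8194, -2.0559, -0.5910) x4=(-0.9476, 1.3866, 1.4035)
step 27: x0=(-1.1124, -0.1102, 0.1419) x1=(-1.7472, -0.8890, 0.6403) x2=(0.0261, -1.4392, 0.6876) x3=(0.7883, -2.0529, -0.5781) x4=(-0.9505, 1.3489, 1.3787)
step 28: x0=(-1.0922, -0.1262, 0.1478) x1=(-1.7455, -0.8916, 0.6222) x2=(0.0319, -1.4212, 0.6762) x3=(0.7568, -2.0494, -0.5649) x4=(-0.9531, 1.3102, 1.3535)
step 29: x0=(-1.0717, -0.1422, 0.1538) x1=(-1.7435, -0.8942, 0.6041) x2=(0.0375, -1.4028, 0.6648) x3=(0.7247, -2.0454, -0.5514) x4=(-0.9555, 1.2704, 1.3279)
step 30: x0=(-1.0511, -0.1584, 0.1597) x1=(-1.7411, -0.8967, 0.5860) x2=(0.0429, -1.3841, 0.6533) x3=(0.6922, -2.0408, -0.5376) x4=(-0.9576, 1.2297, 1.3017)
step 31: x0=(-1.0304, -0.1746, 0.1656) x1=(-1.7384, -0.8993, 0.5678) x2=(0.0480, -1.3650, 0.6419) x3=(0.6592, -2.0358, -0.5234) x4=(-0.9594, 1.1879, 1.2752)
step 32: x0=(-1.0095, -0.1909, 0.1716) x1=(-1.7353, -0.9018, 0.5496) x2=(0.0530, -1.3457, 0.6305) x3=(0.6258, -2.0302, -0.5090) x4=(-0.9610, 1.1452, 1.2481)
step 33: x0=(-0.9885, -0.2073, 0.1775) x1=(-1.7320, -0.9044, 0.5314) x2=(0.0577, -1.3261, 0.6192) x3=(0.5920, -2.0242, -0.4943) x4=(-0.9624, 1.1016, 1.2207)
step 34: x0=(-0.9673, -0.2238, 0.1834) x1=(-1.7283, -0.9069, 0.5132) x2=(0.0622, -1.3062, 0.6078) x3=(0.5579, -2.0178, -0.4793) x4=(-0.9635, 1.0570, 1.1929)
step 35: x0=(-0.9461, -0.2404, 0.1893) x1=(-1.7244, -0.9095, 0.4949) x2=(0.0665, -1.2861, 0.5964) x3=(0.5233, -2.0109, -0.4641) x4=(-0.9644, 1.0117, 1.1648)
step 36: x0=(-0.9247, -0.2570, 0.1952) x1=(-1.7201, -0.9120, 0.4766) x2=(0.0706, -1.2657, 0.5851) x3=(0.4884, -2.0035, -0.4486) x4=(-0.9651, 0.9655, 1.1362)
step 37: x0=(-0.9032, -0.2737, 0.2011) x1=(-1.7156, -0.9146, 0.4583) x2=(0.0745, -1.2451, 0.5738) x3=(0.4531, -1.9957, -0.4329) x4=(-0.9655, 0.9186, 1.1074)
step 38: x0=(-0.8816, -0.2904, 0.2069) x1=(-1.7108, -0.9172, 0.4400) x2=(0.0782, -1.2243, 0.5626) x3=(0.4175, -1.9876, -0.4169) x4=(-0.9657, 0.8709, 1.0782)
step 39: x0=(-0.8599, -0.3072, 0.2128) x1=(-1.7058, -0.9198, 0.4217) x2=(0.0817, -1.2033, 0.5513) x3=(0.3816, -1.9790, -0.4008) x4=(-0.9657, 0.8226, 1.0488)
step 40: x0=(-0.8382, -0.3241, 0.2186) x1=(-1.7005, -0.9224, 0.4033) x2=(0.0850, -1.1821, 0.5401) x3=(0.3454, -1.9701, -0.3844) x4=(-0.9655, 0.7735, 1.0190)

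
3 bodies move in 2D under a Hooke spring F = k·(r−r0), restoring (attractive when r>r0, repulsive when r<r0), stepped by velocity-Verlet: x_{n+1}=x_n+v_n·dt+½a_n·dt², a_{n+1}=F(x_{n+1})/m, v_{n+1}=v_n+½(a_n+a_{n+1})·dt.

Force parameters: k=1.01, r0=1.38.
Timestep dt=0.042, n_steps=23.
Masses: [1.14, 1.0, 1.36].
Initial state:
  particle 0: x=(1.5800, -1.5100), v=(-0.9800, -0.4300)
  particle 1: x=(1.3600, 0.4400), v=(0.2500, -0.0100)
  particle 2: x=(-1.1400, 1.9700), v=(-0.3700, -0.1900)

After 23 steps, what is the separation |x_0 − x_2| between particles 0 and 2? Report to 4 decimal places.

step 0: x0=(1.5800, -1.5100) x1=(1.3600, 0.4400) x2=(-1.1400, 1.9700)
step 1: x0=(1.5373, -1.5257) x1=(1.3694, 0.4398) x2=(-1.1534, 1.9599)
step 2: x0=(1.4917, -1.5368) x1=(1.3765, 0.4400) x2=(-1.1627, 1.9457)
step 3: x0=(1.4432, -1.5432) x1=(1.3812, 0.4405) x2=(-1.1678, 1.9272)
step 4: x0=(1.3918, -1.5450) x1=(1.3835, 0.4414) x2=(-1.1688, 1.9046)
step 5: x0=(1.3377, -1.5421) x1=(1.3835, 0.4425) x2=(-1.1658, 1.8780)
step 6: x0=(1.2811, -1.5348) x1=(1.3810, 0.4440) x2=(-1.1588, 1.8473)
step 7: x0=(1.2219, -1.5229) x1=(1.3761, 0.4457) x2=(-1.1479, 1.8127)
step 8: x0=(1.1603, -1.5066) x1=(1.3688, 0.4476) x2=(-1.1332, 1.7742)
step 9: x0=(1.0965, -1.4861) x1=(1.3590, 0.4496) x2=(-1.1149, 1.7321)
step 10: x0=(1.0305, -1.4615) x1=(1.3469, 0.4518) x2=(-1.0930, 1.6863)
step 11: x0=(0.9626, -1.4328) x1=(1.3325, 0.4542) x2=(-1.0678, 1.6372)
step 12: x0=(0.8929, -1.4003) x1=(1.3159, 0.4565) x2=(-1.0395, 1.5848)
step 13: x0=(0.8215, -1.3642) x1=(1.2970, 0.4590) x2=(-1.0081, 1.5293)
step 14: x0=(0.7486, -1.3246) x1=(1.2761, 0.4614) x2=(-0.9739, 1.4709)
step 15: x0=(0.6744, -1.2818) x1=(1.2531, 0.4638) x2=(-0.9371, 1.4098)
step 16: x0=(0.5989, -1.2359) x1=(1.2283, 0.4661) x2=(-0.8979, 1.3462)
step 17: x0=(0.5225, -1.1872) x1=(1.2016, 0.4683) x2=(-0.8565, 1.2803)
step 18: x0=(0.4452, -1.1359) x1=(1.1733, 0.4704) x2=(-0.8132, 1.2123)
step 19: x0=(0.3671, -1.0823) x1=(1.1435, 0.4724) x2=(-0.7682, 1.1426)
step 20: x0=(0.2886, -1.0267) x1=(1.1123, 0.4741) x2=(-0.7218, 1.0712)
step 21: x0=(0.2096, -0.9693) x1=(1.0799, 0.4757) x2=(-0.6741, 0.9985)
step 22: x0=(0.1304, -0.9103) x1=(1.0464, 0.4770) x2=(-0.6254, 0.9247)
step 23: x0=(0.0511, -0.8501) x1=(1.0121, 0.4780) x2=(-0.5760, 0.8501)

1.8122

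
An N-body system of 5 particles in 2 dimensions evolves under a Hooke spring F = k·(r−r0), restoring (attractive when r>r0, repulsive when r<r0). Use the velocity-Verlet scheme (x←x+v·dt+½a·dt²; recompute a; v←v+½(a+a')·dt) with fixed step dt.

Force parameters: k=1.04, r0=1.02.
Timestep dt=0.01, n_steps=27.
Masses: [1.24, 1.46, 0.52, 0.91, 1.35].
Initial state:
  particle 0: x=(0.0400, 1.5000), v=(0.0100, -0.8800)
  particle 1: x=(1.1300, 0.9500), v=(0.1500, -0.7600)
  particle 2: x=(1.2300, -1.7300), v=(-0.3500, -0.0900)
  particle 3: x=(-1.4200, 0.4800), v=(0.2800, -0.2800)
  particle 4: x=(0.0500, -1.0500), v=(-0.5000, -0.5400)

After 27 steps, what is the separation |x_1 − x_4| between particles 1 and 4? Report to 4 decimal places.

step 0: x0=(0.0400, 1.5000) x1=(1.1300, 0.9500) x2=(1.2300, -1.7300) x3=(-1.4200, 0.4800) x4=(0.0500, -1.0500)
step 1: x0=(0.0401, 1.4910) x1=(1.1314, 0.9423) x2=(1.2262, -1.7303) x3=(-1.4169, 0.4771) x4=(0.0450, -1.0553)
step 2: x0=(0.0403, 1.4817) x1=(1.1327, 0.9344) x2=(1.2218, -1.7295) x3=(-1.4133, 0.4740) x4=(0.0400, -1.0603)
step 3: x0=(0.0404, 1.4720) x1=(1.1338, 0.9263) x2=(1.2168, -1.7276) x3=(-1.4091, 0.4708) x4=(0.0350, -1.0651)
step 4: x0=(0.0407, 1.4619) x1=(1.1347, 0.9179) x2=(1.2111, -1.7246) x3=(-1.4044, 0.4673) x4=(0.0301, -1.0696)
step 5: x0=(0.0409, 1.4515) x1=(1.1355, 0.9094) x2=(1.2049, -1.7204) x3=(-1.3992, 0.4637) x4=(0.0251, -1.0739)
step 6: x0=(0.0412, 1.4407) x1=(1.1361, 0.9006) x2=(1.1981, -1.7152) x3=(-1.3934, 0.4598) x4=(0.0202, -1.0779)
step 7: x0=(0.0415, 1.4296) x1=(1.1365, 0.8917) x2=(1.1907, -1.7089) x3=(-1.3871, 0.4558) x4=(0.0153, -1.0817)
step 8: x0=(0.0419, 1.4181) x1=(1.1368, 0.8825) x2=(1.1827, -1.7014) x3=(-1.3803, 0.4516) x4=(0.0104, -1.0852)
step 9: x0=(0.0422, 1.4063) x1=(1.1369, 0.8732) x2=(1.1742, -1.6929) x3=(-1.3729, 0.4472) x4=(0.0055, -1.0885)
step 10: x0=(0.0426, 1.3941) x1=(1.1369, 0.8636) x2=(1.1650, -1.6834) x3=(-1.3650, 0.4427) x4=(0.0006, -1.0915)
step 11: x0=(0.0431, 1.3816) x1=(1.1367, 0.8539) x2=(1.1554, -1.6728) x3=(-1.3566, 0.4379) x4=(-0.0043, -1.0943)
step 12: x0=(0.0435, 1.3688) x1=(1.1363, 0.8440) x2=(1.1451, -1.6611) x3=(-1.3477, 0.4330) x4=(-0.0091, -1.0969)
step 13: x0=(0.0440, 1.3556) x1=(1.1358, 0.8338) x2=(1.1343, -1.6485) x3=(-1.3383, 0.4278) x4=(-0.0139, -1.0992)
step 14: x0=(0.0446, 1.3421) x1=(1.1351, 0.8235) x2=(1.1230, -1.6348) x3=(-1.3284, 0.4225) x4=(-0.0187, -1.1012)
step 15: x0=(0.0451, 1.3283) x1=(1.1343, 0.8130) x2=(1.1112, -1.6201) x3=(-1.3180, 0.4171) x4=(-0.0235, -1.1030)
step 16: x0=(0.0457, 1.3142) x1=(1.1333, 0.8023) x2=(1.0989, -1.6045) x3=(-1.3071, 0.4114) x4=(-0.0283, -1.1046)
step 17: x0=(0.0463, 1.2997) x1=(1.1321, 0.7914) x2=(1.0860, -1.5879) x3=(-1.2958, 0.4056) x4=(-0.0330, -1.1060)
step 18: x0=(0.0469, 1.2849) x1=(1.1308, 0.7803) x2=(1.0727, -1.5704) x3=(-1.2839, 0.3996) x4=(-0.0378, -1.1071)
step 19: x0=(0.0476, 1.2699) x1=(1.1293, 0.7691) x2=(1.0589, -1.5519) x3=(-1.2716, 0.3934) x4=(-0.0425, -1.1080)
step 20: x0=(0.0483, 1.2545) x1=(1.1276, 0.7577) x2=(1.0446, -1.5325) x3=(-1.2589, 0.3870) x4=(-0.0472, -1.1086)
step 21: x0=(0.0490, 1.2388) x1=(1.1258, 0.7461) x2=(1.0299, -1.5123) x3=(-1.2457, 0.3805) x4=(-0.0518, -1.1090)
step 22: x0=(0.0497, 1.2228) x1=(1.1239, 0.7343) x2=(1.0147, -1.4912) x3=(-1.2321, 0.3739) x4=(-0.0565, -1.1092)
step 23: x0=(0.0505, 1.2066) x1=(1.1217, 0.7224) x2=(0.9991, -1.4692) x3=(-1.2180, 0.3670) x4=(-0.0611, -1.1091)
step 24: x0=(0.0513, 1.1900) x1=(1.1195, 0.7103) x2=(0.9831, -1.4465) x3=(-1.2035, 0.3600) x4=(-0.0657, -1.1089)
step 25: x0=(0.0521, 1.1732) x1=(1.1170, 0.6981) x2=(0.9667, -1.4229) x3=(-1.1886, 0.3529) x4=(-0.0703, -1.1084)
step 26: x0=(0.0529, 1.1561) x1=(1.1145, 0.6857) x2=(0.9499, -1.3985) x3=(-1.1733, 0.3456) x4=(-0.0749, -1.1077)
step 27: x0=(0.0537, 1.1388) x1=(1.1117, 0.6731) x2=(0.9327, -1.3734) x3=(-1.1576, 0.3381) x4=(-0.0794, -1.1068)

2.1417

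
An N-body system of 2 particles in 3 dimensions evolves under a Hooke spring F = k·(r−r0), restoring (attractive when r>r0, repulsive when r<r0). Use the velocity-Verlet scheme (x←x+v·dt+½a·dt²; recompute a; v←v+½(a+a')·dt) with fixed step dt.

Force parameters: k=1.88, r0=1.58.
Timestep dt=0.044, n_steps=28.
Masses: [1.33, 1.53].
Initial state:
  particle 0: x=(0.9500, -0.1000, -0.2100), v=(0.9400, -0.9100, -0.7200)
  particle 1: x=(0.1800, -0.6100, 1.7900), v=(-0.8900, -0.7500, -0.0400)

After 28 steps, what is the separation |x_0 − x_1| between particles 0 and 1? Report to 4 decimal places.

2.3784

step 0: x0=(0.9500, -0.1000, -0.2100) x1=(0.1800, -0.6100, 1.7900)
step 1: x0=(0.9911, -0.1402, -0.2409) x1=(0.1411, -0.6428, 1.7876)
step 2: x0=(1.0314, -0.1809, -0.2701) x1=(0.1028, -0.6753, 1.7837)
step 3: x0=(1.0710, -0.2220, -0.2976) x1=(0.0652, -0.7074, 1.7783)
step 4: x0=(1.1096, -0.2635, -0.3232) x1=(0.0284, -0.7391, 1.7712)
step 5: x0=(1.1473, -0.3054, -0.3468) x1=(-0.0075, -0.7704, 1.7625)
step 6: x0=(1.1838, -0.3478, -0.3684) x1=(-0.0425, -0.8014, 1.7519)
step 7: x0=(1.2191, -0.3907, -0.3879) x1=(-0.0764, -0.8319, 1.7395)
step 8: x0=(1.2531, -0.4340, -0.4052) x1=(-0.1091, -0.8621, 1.7253)
step 9: x0=(1.2856, -0.4778, -0.4202) x1=(-0.1406, -0.8918, 1.7090)
step 10: x0=(1.3166, -0.5220, -0.4330) x1=(-0.1707, -0.9212, 1.6908)
step 11: x0=(1.3460, -0.5667, -0.4434) x1=(-0.1995, -0.9502, 1.6706)
step 12: x0=(1.3737, -0.6117, -0.4515) x1=(-0.2268, -0.9788, 1.6484)
step 13: x0=(1.3996, -0.6572, -0.4573) x1=(-0.2525, -1.0071, 1.6241)
step 14: x0=(1.4236, -0.7031, -0.4607) x1=(-0.2766, -1.0350, 1.5978)
step 15: x0=(1.4457, -0.7493, -0.4618) x1=(-0.2990, -1.0626, 1.5694)
step 16: x0=(1.4659, -0.7959, -0.4606) x1=(-0.3197, -1.0899, 1.5391)
step 17: x0=(1.4840, -0.8429, -0.4572) x1=(-0.3387, -1.1169, 1.5068)
step 18: x0=(1.5000, -0.8901, -0.4515) x1=(-0.3559, -1.1437, 1.4726)
step 19: x0=(1.5140, -0.9376, -0.4437) x1=(-0.3712, -1.1702, 1.4364)
step 20: x0=(1.5259, -0.9854, -0.4337) x1=(-0.3847, -1.1964, 1.3985)
step 21: x0=(1.5356, -1.0335, -0.4217) x1=(-0.3964, -1.2225, 1.3588)
step 22: x0=(1.5432, -1.0817, -0.4078) x1=(-0.4062, -1.2484, 1.3174)
step 23: x0=(1.5487, -1.1301, -0.3920) x1=(-0.4142, -1.2741, 1.2743)
step 24: x0=(1.5522, -1.1787, -0.3745) x1=(-0.4204, -1.2997, 1.2298)
step 25: x0=(1.5536, -1.2274, -0.3552) x1=(-0.4248, -1.3252, 1.1838)
step 26: x0=(1.5530, -1.2761, -0.3344) x1=(-0.4275, -1.3506, 1.1364)
step 27: x0=(1.5504, -1.3250, -0.3122) x1=(-0.4285, -1.3759, 1.0878)
step 28: x0=(1.5460, -1.3739, -0.2886) x1=(-0.4278, -1.4012, 1.0380)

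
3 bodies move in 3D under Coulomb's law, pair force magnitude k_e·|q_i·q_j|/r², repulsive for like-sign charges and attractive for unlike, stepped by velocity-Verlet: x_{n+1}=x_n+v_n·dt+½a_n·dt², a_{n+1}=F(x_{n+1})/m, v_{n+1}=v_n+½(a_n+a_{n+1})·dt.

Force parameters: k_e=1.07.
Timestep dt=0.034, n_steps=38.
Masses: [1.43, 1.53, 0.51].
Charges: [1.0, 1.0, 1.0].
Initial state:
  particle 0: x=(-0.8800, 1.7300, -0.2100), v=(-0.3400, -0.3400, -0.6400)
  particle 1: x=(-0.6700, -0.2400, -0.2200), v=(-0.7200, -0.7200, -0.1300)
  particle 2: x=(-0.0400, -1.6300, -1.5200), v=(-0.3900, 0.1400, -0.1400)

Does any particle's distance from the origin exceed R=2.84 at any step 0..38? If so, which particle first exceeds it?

step 0: x0=(-0.8800, 1.7300, -0.2100) x1=(-0.6700, -0.2400, -0.2200) x2=(-0.0400, -1.6300, -1.5200)
step 1: x0=(-0.8916, 1.7186, -0.2317) x1=(-0.6945, -0.2645, -0.2244) x2=(-0.0531, -1.6255, -1.5250)
step 2: x0=(-0.9032, 1.7074, -0.2535) x1=(-0.7190, -0.2891, -0.2286) x2=(-0.0661, -1.6216, -1.5304)
step 3: x0=(-0.9148, 1.6966, -0.2752) x1=(-0.7436, -0.3137, -0.2327) x2=(-0.0787, -1.6183, -1.5364)
step 4: x0=(-0.9265, 1.6860, -0.2969) x1=(-0.7683, -0.3384, -0.2366) x2=(-0.0911, -1.6156, -1.5428)
step 5: x0=(-0.9382, 1.6756, -0.3185) x1=(-0.7930, -0.3632, -0.2404) x2=(-0.1033, -1.6135, -1.5497)
step 6: x0=(-0.9500, 1.6656, -0.3402) x1=(-0.8178, -0.3880, -0.2440) x2=(-0.1151, -1.6119, -1.5571)
step 7: x0=(-0.9618, 1.6557, -0.3618) x1=(-0.8426, -0.4128, -0.2475) x2=(-0.1267, -1.6110, -1.5650)
step 8: x0=(-0.9736, 1.6462, -0.3835) x1=(-0.8675, -0.4377, -0.2508) x2=(-0.1380, -1.6106, -1.5734)
step 9: x0=(-0.9854, 1.6369, -0.4051) x1=(-0.8925, -0.4627, -0.2540) x2=(-0.1490, -1.6108, -1.5823)
step 10: x0=(-0.9972, 1.6279, -0.4267) x1=(-0.9176, -0.4877, -0.2570) x2=(-0.1597, -1.6116, -1.5918)
step 11: x0=(-1.0091, 1.6191, -0.4483) x1=(-0.9427, -0.5127, -0.2598) x2=(-0.1701, -1.6130, -1.6018)
step 12: x0=(-1.0210, 1.6106, -0.4699) x1=(-0.9680, -0.5378, -0.2624) x2=(-0.1801, -1.6149, -1.6124)
step 13: x0=(-1.0329, 1.6023, -0.4915) x1=(-0.9933, -0.5630, -0.2649) x2=(-0.1899, -1.6174, -1.6235)
step 14: x0=(-1.0449, 1.5943, -0.5131) x1=(-1.0187, -0.5881, -0.2672) x2=(-0.1993, -1.6204, -1.6351)
step 15: x0=(-1.0568, 1.5865, -0.5347) x1=(-1.0442, -0.6134, -0.2693) x2=(-0.2083, -1.6240, -1.6473)
step 16: x0=(-1.0688, 1.5790, -0.5563) x1=(-1.0698, -0.6386, -0.2712) x2=(-0.2170, -1.6281, -1.6600)
step 17: x0=(-1.0808, 1.5717, -0.5779) x1=(-1.0955, -0.6640, -0.2729) x2=(-0.2254, -1.6327, -1.6733)
step 18: x0=(-1.0928, 1.5646, -0.5995) x1=(-1.1213, -0.6893, -0.2745) x2=(-0.2334, -1.6379, -1.6871)
step 19: x0=(-1.1048, 1.5577, -0.6211) x1=(-1.1472, -0.7147, -0.2759) x2=(-0.2411, -1.6436, -1.7015)
step 20: x0=(-1.1168, 1.5511, -0.6427) x1=(-1.1732, -0.7402, -0.2771) x2=(-0.2484, -1.6498, -1.7164)
step 21: x0=(-1.1289, 1.5447, -0.6642) x1=(-1.1994, -0.7657, -0.2781) x2=(-0.2554, -1.6564, -1.7318)
step 22: x0=(-1.1410, 1.5386, -0.6858) x1=(-1.2256, -0.7912, -0.2789) x2=(-0.2620, -1.6635, -1.7478)
step 23: x0=(-1.1530, 1.5326, -0.7075) x1=(-1.2519, -0.8168, -0.2795) x2=(-0.2682, -1.6711, -1.7644)
step 24: x0=(-1.1651, 1.5269, -0.7291) x1=(-1.2784, -0.8425, -0.2800) x2=(-0.2741, -1.6792, -1.7814)
step 25: x0=(-1.1772, 1.5213, -0.7507) x1=(-1.3049, -0.8682, -0.2803) x2=(-0.2796, -1.6877, -1.7990)
step 26: x0=(-1.1893, 1.5160, -0.7723) x1=(-1.3316, -0.8939, -0.2804) x2=(-0.2848, -1.6966, -1.8171)
step 27: x0=(-1.2015, 1.5109, -0.7939) x1=(-1.3584, -0.9197, -0.2803) x2=(-0.2896, -1.7059, -1.8357)
step 28: x0=(-1.2136, 1.5060, -0.8156) x1=(-1.3853, -0.9456, -0.2801) x2=(-0.2940, -1.7157, -1.8548)
step 29: x0=(-1.2257, 1.5013, -0.8372) x1=(-1.4122, -0.9715, -0.2796) x2=(-0.2981, -1.7258, -1.8744)
step 30: x0=(-1.2379, 1.4967, -0.8589) x1=(-1.4394, -0.9975, -0.2790) x2=(-0.3019, -1.7363, -1.8944)
step 31: x0=(-1.2500, 1.4924, -0.8805) x1=(-1.4666, -1.0235, -0.2783) x2=(-0.3053, -1.7472, -1.9150)
step 32: x0=(-1.2622, 1.4882, -0.9022) x1=(-1.4939, -1.0496, -0.2774) x2=(-0.3083, -1.7585, -1.9360)
step 33: x0=(-1.2744, 1.4843, -0.9239) x1=(-1.5213, -1.0757, -0.2763) x2=(-0.3110, -1.7700, -1.9575)
step 34: x0=(-1.2866, 1.4805, -0.9456) x1=(-1.5488, -1.1019, -0.2751) x2=(-0.3134, -1.7820, -1.9794)
step 35: x0=(-1.2987, 1.4769, -0.9673) x1=(-1.5765, -1.1281, -0.2737) x2=(-0.3155, -1.7942, -2.0018)
step 36: x0=(-1.3109, 1.4735, -0.9890) x1=(-1.6042, -1.1544, -0.2721) x2=(-0.3172, -1.8068, -2.0246)
step 37: x0=(-1.3231, 1.4702, -1.0108) x1=(-1.6320, -1.1808, -0.2704) x2=(-0.3186, -1.8197, -2.0478)
step 38: x0=(-1.3353, 1.4671, -1.0325) x1=(-1.6599, -1.2072, -0.2686) x2=(-0.3197, -1.8329, -2.0714)

no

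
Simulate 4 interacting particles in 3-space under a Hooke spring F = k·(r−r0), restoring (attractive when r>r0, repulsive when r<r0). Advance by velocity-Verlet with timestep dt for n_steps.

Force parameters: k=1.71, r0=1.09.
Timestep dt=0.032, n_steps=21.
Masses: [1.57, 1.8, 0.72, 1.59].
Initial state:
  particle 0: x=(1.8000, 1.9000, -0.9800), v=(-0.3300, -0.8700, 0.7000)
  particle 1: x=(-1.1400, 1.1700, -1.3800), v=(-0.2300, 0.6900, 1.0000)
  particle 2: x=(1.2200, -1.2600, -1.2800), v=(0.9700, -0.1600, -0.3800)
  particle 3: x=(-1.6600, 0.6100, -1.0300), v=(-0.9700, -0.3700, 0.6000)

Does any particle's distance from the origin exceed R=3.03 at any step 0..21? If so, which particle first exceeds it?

no

step 0: x0=(1.8000, 1.9000, -0.9800) x1=(-1.1400, 1.1700, -1.3800) x2=(1.2200, -1.2600, -1.2800) x3=(-1.6600, 0.6100, -1.0300)
step 1: x0=(1.7868, 1.8702, -0.9579) x1=(-1.1456, 1.1916, -1.3479) x2=(1.2472, -1.2590, -1.2918) x3=(-1.6887, 0.5979, -1.0108)
step 2: x0=(1.7684, 1.8367, -0.9363) x1=(-1.1476, 1.2121, -1.3156) x2=(1.2663, -1.2459, -1.3027) x3=(-1.7126, 0.5852, -0.9917)
step 3: x0=(1.7448, 1.7994, -0.9153) x1=(-1.1461, 1.2315, -1.2831) x2=(1.2773, -1.2206, -1.3125) x3=(-1.7317, 0.5719, -0.9727)
step 4: x0=(1.7161, 1.7587, -0.8949) x1=(-1.1412, 1.2498, -1.2505) x2=(1.2799, -1.1836, -1.3210) x3=(-1.7459, 0.5581, -0.9539)
step 5: x0=(1.6824, 1.7145, -0.8752) x1=(-1.1328, 1.2668, -1.2177) x2=(1.2741, -1.1350, -1.3282) x3=(-1.7552, 0.5438, -0.9353)
step 6: x0=(1.6437, 1.6671, -0.8560) x1=(-1.1210, 1.2825, -1.1848) x2=(1.2598, -1.0753, -1.3338) x3=(-1.7597, 0.5290, -0.9169)
step 7: x0=(1.6003, 1.6167, -0.8374) x1=(-1.1060, 1.2970, -1.1518) x2=(1.2372, -1.0050, -1.3378) x3=(-1.7593, 0.5139, -0.8987)
step 8: x0=(1.5522, 1.5635, -0.8194) x1=(-1.0879, 1.3102, -1.1188) x2=(1.2064, -0.9247, -1.3400) x3=(-1.7541, 0.4984, -0.8808)
step 9: x0=(1.4996, 1.5077, -0.8019) x1=(-1.0668, 1.3222, -1.0858) x2=(1.1675, -0.8349, -1.3404) x3=(-1.7443, 0.4827, -0.8632)
step 10: x0=(1.4427, 1.4496, -0.7851) x1=(-1.0428, 1.3328, -1.0527) x2=(1.1209, -0.7365, -1.3390) x3=(-1.7299, 0.4668, -0.8459)
step 11: x0=(1.3817, 1.3894, -0.7688) x1=(-1.0161, 1.3422, -1.0197) x2=(1.0668, -0.6302, -1.3355) x3=(-1.7110, 0.4508, -0.8289)
step 12: x0=(1.3168, 1.3274, -0.7529) x1=(-0.9869, 1.3504, -0.9867) x2=(1.0056, -0.5168, -1.3302) x3=(-1.6880, 0.4348, -0.8122)
step 13: x0=(1.2481, 1.2638, -0.7376) x1=(-0.9554, 1.3575, -0.9538) x2=(0.9377, -0.3973, -1.3229) x3=(-1.6608, 0.4188, -0.7959)
step 14: x0=(1.1760, 1.1990, -0.7226) x1=(-0.9218, 1.3634, -0.9210) x2=(0.8636, -0.2725, -1.3138) x3=(-1.6298, 0.4030, -0.7799)
step 15: x0=(1.1007, 1.1331, -0.7081) x1=(-0.8863, 1.3683, -0.8883) x2=(0.7838, -0.1434, -1.3029) x3=(-1.5952, 0.3873, -0.7642)
step 16: x0=(1.0224, 1.0666, -0.6938) x1=(-0.8492, 1.3722, -0.8557) x2=(0.6987, -0.0108, -1.2904) x3=(-1.5573, 0.3720, -0.7488)
step 17: x0=(0.9415, 0.9995, -0.6797) x1=(-0.8106, 1.3752, -0.8233) x2=(0.6090, 0.1243, -1.2764) x3=(-1.5162, 0.3570, -0.7337)
step 18: x0=(0.8583, 0.9322, -0.6657) x1=(-0.7708, 1.3774, -0.7909) x2=(0.5152, 0.2610, -1.2613) x3=(-1.4723, 0.3424, -0.7189)
step 19: x0=(0.7730, 0.8648, -0.6518) x1=(-0.7301, 1.3789, -0.7587) x2=(0.4178, 0.3986, -1.2453) x3=(-1.4258, 0.3282, -0.7044)
step 20: x0=(0.6861, 0.7974, -0.6377) x1=(-0.6886, 1.3798, -0.7266) x2=(0.3173, 0.5366, -1.2289) x3=(-1.3772, 0.3146, -0.6901)
step 21: x0=(0.5978, 0.7301, -0.6233) x1=(-0.6467, 1.3802, -0.6946) x2=(0.2143, 0.6745, -1.2123) x3=(-1.3265, 0.3015, -0.6760)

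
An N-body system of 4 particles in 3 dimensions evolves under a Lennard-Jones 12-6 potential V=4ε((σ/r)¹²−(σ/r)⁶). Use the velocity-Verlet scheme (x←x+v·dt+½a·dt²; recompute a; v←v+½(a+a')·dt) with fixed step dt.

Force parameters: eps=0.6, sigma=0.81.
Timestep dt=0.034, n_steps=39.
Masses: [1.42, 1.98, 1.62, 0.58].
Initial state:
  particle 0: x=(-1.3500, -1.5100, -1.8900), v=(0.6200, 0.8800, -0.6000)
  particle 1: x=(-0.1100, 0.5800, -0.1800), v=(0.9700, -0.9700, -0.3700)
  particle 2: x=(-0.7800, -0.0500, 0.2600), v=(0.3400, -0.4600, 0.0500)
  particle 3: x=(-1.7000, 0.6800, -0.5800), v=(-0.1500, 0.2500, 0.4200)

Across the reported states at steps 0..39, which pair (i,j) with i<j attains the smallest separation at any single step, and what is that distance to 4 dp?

pair (1,2), distance 0.8733

step 0: x0=(-1.3500, -1.5100, -1.8900) x1=(-0.1100, 0.5800, -0.1800) x2=(-0.7800, -0.0500, 0.2600) x3=(-1.7000, 0.6800, -0.5800)
step 1: x0=(-1.3289, -1.4801, -1.9104) x1=(-0.0774, 0.5467, -0.1924) x2=(-0.7681, -0.0652, 0.2614) x3=(-1.7048, 0.6883, -0.5655)
step 2: x0=(-1.3078, -1.4501, -1.9308) x1=(-0.0455, 0.5128, -0.2043) x2=(-0.7555, -0.0796, 0.2621) x3=(-1.7090, 0.6964, -0.5507)
step 3: x0=(-1.2868, -1.4202, -1.9512) x1=(-0.0144, 0.4783, -0.2158) x2=(-0.7421, -0.0931, 0.2621) x3=(-1.7128, 0.7041, -0.5356)
step 4: x0=(-1.2657, -1.3903, -1.9715) x1=(0.0160, 0.4433, -0.2268) x2=(-0.7280, -0.1059, 0.2615) x3=(-1.7160, 0.7116, -0.5201)
step 5: x0=(-1.2446, -1.3603, -1.9919) x1=(0.0456, 0.4078, -0.2374) x2=(-0.7132, -0.1180, 0.2603) x3=(-1.7188, 0.7187, -0.5045)
step 6: x0=(-1.2235, -1.3304, -2.0123) x1=(0.0745, 0.3718, -0.2475) x2=(-0.6976, -0.1294, 0.2584) x3=(-1.7213, 0.7257, -0.4886)
step 7: x0=(-1.2024, -1.3004, -2.0326) x1=(0.1026, 0.3353, -0.2572) x2=(-0.6812, -0.1402, 0.2558) x3=(-1.7233, 0.7323, -0.4725)
step 8: x0=(-1.1813, -1.2704, -2.0530) x1=(0.1300, 0.2984, -0.2664) x2=(-0.6640, -0.1503, 0.2526) x3=(-1.7250, 0.7388, -0.4562)
step 9: x0=(-1.1602, -1.2404, -2.0733) x1=(0.1566, 0.2611, -0.2751) x2=(-0.6460, -0.1599, 0.2488) x3=(-1.7264, 0.7450, -0.4398)
step 10: x0=(-1.1391, -1.2105, -2.0937) x1=(0.1824, 0.2234, -0.2834) x2=(-0.6272, -0.1689, 0.2443) x3=(-1.7275, 0.7509, -0.4232)
step 11: x0=(-1.1181, -1.1805, -2.1140) x1=(0.2075, 0.1853, -0.2911) x2=(-0.6075, -0.1774, 0.2391) x3=(-1.7282, 0.7567, -0.4065)
step 12: x0=(-1.0970, -1.1505, -2.1343) x1=(0.2317, 0.1469, -0.2983) x2=(-0.5869, -0.1854, 0.2332) x3=(-1.7288, 0.7623, -0.3896)
step 13: x0=(-1.0759, -1.1205, -2.1546) x1=(0.2552, 0.1081, -0.3050) x2=(-0.5654, -0.1929, 0.2267) x3=(-1.7290, 0.7677, -0.3727)
step 14: x0=(-1.0548, -1.0905, -2.1749) x1=(0.2777, 0.0691, -0.3112) x2=(-0.5430, -0.2000, 0.2195) x3=(-1.7291, 0.7729, -0.3557)
step 15: x0=(-1.0337, -1.0605, -2.1952) x1=(0.2995, 0.0297, -0.3168) x2=(-0.5196, -0.2067, 0.2116) x3=(-1.7289, 0.7779, -0.3385)
step 16: x0=(-1.0126, -1.0304, -2.2155) x1=(0.3203, -0.0098, -0.3219) x2=(-0.4952, -0.2131, 0.2030) x3=(-1.7285, 0.7828, -0.3213)
step 17: x0=(-0.9915, -1.0004, -2.2357) x1=(0.3404, -0.0496, -0.3264) x2=(-0.4699, -0.2192, 0.1937) x3=(-1.7279, 0.7876, -0.3041)
step 18: x0=(-0.9703, -0.9704, -2.2560) x1=(0.3596, -0.0896, -0.3304) x2=(-0.4436, -0.2250, 0.1837) x3=(-1.7271, 0.7922, -0.2868)
step 19: x0=(-0.9492, -0.9404, -2.2763) x1=(0.3780, -0.1296, -0.3340) x2=(-0.4165, -0.2307, 0.1731) x3=(-1.7262, 0.7967, -0.2694)
step 20: x0=(-0.9281, -0.9103, -2.2965) x1=(0.3958, -0.1698, -0.3371) x2=(-0.3886, -0.2362, 0.1620) x3=(-1.7251, 0.8010, -0.2520)
step 21: x0=(-0.9070, -0.8803, -2.3167) x1=(0.4131, -0.2100, -0.3400) x2=(-0.3602, -0.2416, 0.1506) x3=(-1.7238, 0.8053, -0.2346)
step 22: x0=(-0.8859, -0.8502, -2.3369) x1=(0.4303, -0.2501, -0.3427) x2=(-0.3317, -0.2470, 0.1390) x3=(-1.7225, 0.8094, -0.2171)
step 23: x0=(-0.8648, -0.8202, -2.3572) x1=(0.4476, -0.2903, -0.3456) x2=(-0.3034, -0.2523, 0.1275) x3=(-1.7210, 0.8135, -0.1997)
step 24: x0=(-0.8436, -0.7901, -2.3774) x1=(0.4657, -0.3306, -0.3489) x2=(-0.2760, -0.2576, 0.1166) x3=(-1.7193, 0.8174, -0.1822)
step 25: x0=(-0.8225, -0.7601, -2.3975) x1=(0.4848, -0.3709, -0.3530) x2=(-0.2501, -0.2627, 0.1065) x3=(-1.7176, 0.8213, -0.1646)
step 26: x0=(-0.8014, -0.7300, -2.4177) x1=(0.5054, -0.4114, -0.3579) x2=(-0.2258, -0.2676, 0.0975) x3=(-1.7158, 0.8251, -0.1471)
step 27: x0=(-0.7802, -0.7000, -2.4379) x1=(0.5273, -0.4522, -0.3637) x2=(-0.2034, -0.2721, 0.0895) x3=(-1.7139, 0.8289, -0.1296)
step 28: x0=(-0.7591, -0.6699, -2.4580) x1=(0.5504, -0.4933, -0.3702) x2=(-0.1823, -0.2762, 0.0824) x3=(-1.7118, 0.8326, -0.1120)
step 29: x0=(-0.7379, -0.6398, -2.4782) x1=(0.5741, -0.5346, -0.3771) x2=(-0.1621, -0.2801, 0.0757) x3=(-1.7098, 0.8362, -0.0945)
step 30: x0=(-0.7168, -0.6098, -2.4983) x1=(0.5981, -0.5760, -0.3841) x2=(-0.1421, -0.2838, 0.0693) x3=(-1.7076, 0.8398, -0.0769)
step 31: x0=(-0.6956, -0.5797, -2.5185) x1=(0.6219, -0.6173, -0.3911) x2=(-0.1220, -0.2876, 0.0627) x3=(-1.7053, 0.8433, -0.0594)
step 32: x0=(-0.6745, -0.5496, -2.5386) x1=(0.6453, -0.6584, -0.3978) x2=(-0.1015, -0.2917, 0.0558) x3=(-1.7030, 0.8467, -0.0418)
step 33: x0=(-0.6533, -0.5195, -2.5587) x1=(0.6680, -0.6992, -0.4041) x2=(-0.0802, -0.2960, 0.0485) x3=(-1.7007, 0.8502, -0.0243)
step 34: x0=(-0.6322, -0.4895, -2.5788) x1=(0.6901, -0.7397, -0.4101) x2=(-0.0580, -0.3008, 0.0406) x3=(-1.6982, 0.8535, -0.0067)
step 35: x0=(-0.6110, -0.4594, -2.5989) x1=(0.7114, -0.7797, -0.4155) x2=(-0.0350, -0.3062, 0.0322) x3=(-1.6957, 0.8569, 0.0108)
step 36: x0=(-0.5898, -0.4293, -2.6190) x1=(0.7319, -0.8192, -0.4206) x2=(-0.0111, -0.3121, 0.0232) x3=(-1.6932, 0.8602, 0.0284)
step 37: x0=(-0.5687, -0.3993, -2.6390) x1=(0.7517, -0.8582, -0.4251) x2=(0.0138, -0.3187, 0.0136) x3=(-1.6906, 0.8635, 0.0459)
step 38: x0=(-0.5475, -0.3692, -2.6591) x1=(0.7707, -0.8966, -0.4292) x2=(0.0396, -0.3259, 0.0035) x3=(-1.6880, 0.8667, 0.0634)
step 39: x0=(-0.5263, -0.3391, -2.6792) x1=(0.7890, -0.9345, -0.4329) x2=(0.0663, -0.3338, -0.0071) x3=(-1.6853, 0.8699, 0.0810)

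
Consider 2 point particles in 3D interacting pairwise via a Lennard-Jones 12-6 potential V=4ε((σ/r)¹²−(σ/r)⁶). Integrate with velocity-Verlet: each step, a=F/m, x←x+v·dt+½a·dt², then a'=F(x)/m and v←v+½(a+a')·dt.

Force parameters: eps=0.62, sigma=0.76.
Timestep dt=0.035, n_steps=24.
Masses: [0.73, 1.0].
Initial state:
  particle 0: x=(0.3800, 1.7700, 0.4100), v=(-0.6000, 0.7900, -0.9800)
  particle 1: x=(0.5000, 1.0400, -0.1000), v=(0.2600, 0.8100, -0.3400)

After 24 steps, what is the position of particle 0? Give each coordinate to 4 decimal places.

step 0: x0=(0.3800, 1.7700, 0.4100) x1=(0.5000, 1.0400, -0.1000)
step 1: x0=(0.3592, 1.7965, 0.3749) x1=(0.5090, 1.0692, -0.1113)
step 2: x0=(0.3388, 1.8212, 0.3386) x1=(0.5176, 1.0997, -0.1217)
step 3: x0=(0.3187, 1.8444, 0.3013) x1=(0.5261, 1.1313, -0.1315)
step 4: x0=(0.2988, 1.8671, 0.2638) x1=(0.5344, 1.1633, -0.1410)
step 5: x0=(0.2786, 1.8905, 0.2266) x1=(0.5429, 1.1947, -0.1508)
step 6: x0=(0.2577, 1.9160, 0.1906) x1=(0.5519, 1.2247, -0.1614)
step 7: x0=(0.2356, 1.9441, 0.1559) x1=(0.5618, 1.2527, -0.1730)
step 8: x0=(0.2124, 1.9745, 0.1223) x1=(0.5725, 1.2790, -0.1855)
step 9: x0=(0.1887, 2.0061, 0.0892) x1=(0.5836, 1.3045, -0.1982)
step 10: x0=(0.1650, 2.0375, 0.0560) x1=(0.5946, 1.3301, -0.2110)
step 11: x0=(0.1420, 2.0678, 0.0224) x1=(0.6052, 1.3565, -0.2234)
step 12: x0=(0.1202, 2.0963, -0.0118) x1=(0.6149, 1.3842, -0.2354)
step 13: x0=(0.0998, 2.1227, -0.0466) x1=(0.6235, 1.4135, -0.2469)
step 14: x0=(0.0811, 2.1469, -0.0821) x1=(0.6310, 1.4443, -0.2579)
step 15: x0=(0.0642, 2.1688, -0.1181) x1=(0.6371, 1.4769, -0.2685)
step 16: x0=(0.0492, 2.1884, -0.1547) x1=(0.6418, 1.5111, -0.2788)
step 17: x0=(0.0361, 2.2058, -0.1916) x1=(0.6452, 1.5470, -0.2888)
step 18: x0=(0.0249, 2.2211, -0.2289) x1=(0.6471, 1.5843, -0.2985)
step 19: x0=(0.0155, 2.2346, -0.2664) x1=(0.6477, 1.6230, -0.3081)
step 20: x0=(0.0075, 2.2467, -0.3039) x1=(0.6473, 1.6627, -0.3176)
step 21: x0=(0.0005, 2.2580, -0.3415) x1=(0.6462, 1.7030, -0.3271)
step 22: x0=(-0.0067, 2.2694, -0.3791) x1=(0.6453, 1.7432, -0.3366)
step 23: x0=(-0.0153, 2.2819, -0.4167) x1=(0.6453, 1.7826, -0.3461)
step 24: x0=(-0.0262, 2.2962, -0.4547) x1=(0.6470, 1.8207, -0.3553)

(-0.0262, 2.2962, -0.4547)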